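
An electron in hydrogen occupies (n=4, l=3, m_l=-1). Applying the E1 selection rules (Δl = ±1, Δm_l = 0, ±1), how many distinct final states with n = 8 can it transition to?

E1 requires Δl = ±1, so l_f ∈ {2, 4}; with 0 ≤ l_f ≤ n_f−1 = 7, the allowed l_f values are {2, 4}.
For l_f = 2: m_f ∈ {m_i−1, m_i, m_i+1} ∩ [−2, 2] = {-2, -1, 0} → 3 states.
For l_f = 4: m_f ∈ {m_i−1, m_i, m_i+1} ∩ [−4, 4] = {-2, -1, 0} → 3 states.
Total: 6.

6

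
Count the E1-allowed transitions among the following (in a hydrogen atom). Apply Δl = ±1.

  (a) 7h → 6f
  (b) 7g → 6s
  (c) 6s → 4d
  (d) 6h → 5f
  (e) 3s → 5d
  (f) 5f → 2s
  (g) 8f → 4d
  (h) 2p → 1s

(a) forbidden — Δl = -2 (E1 requires Δl = ±1)
(b) forbidden — Δl = -4 (E1 requires Δl = ±1)
(c) forbidden — Δl = +2 (E1 requires Δl = ±1)
(d) forbidden — Δl = -2 (E1 requires Δl = ±1)
(e) forbidden — Δl = +2 (E1 requires Δl = ±1)
(f) forbidden — Δl = -3 (E1 requires Δl = ±1)
(g) allowed
(h) allowed
Total allowed: 2 of 8.

2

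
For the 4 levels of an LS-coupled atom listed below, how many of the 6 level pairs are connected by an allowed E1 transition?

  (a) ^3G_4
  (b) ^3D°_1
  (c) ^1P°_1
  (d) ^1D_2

(a)–(b): forbidden (ΔL, ΔJ).
(a)–(c): forbidden (ΔS, ΔL, ΔJ).
(a)–(d): forbidden (parity, ΔS, ΔL, ΔJ).
(b)–(c): forbidden (parity, ΔS).
(b)–(d): forbidden (ΔS).
(c)–(d): allowed.
Allowed pairs: 1 of 6.

1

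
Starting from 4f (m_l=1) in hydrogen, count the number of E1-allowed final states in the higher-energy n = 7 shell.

6

E1 requires Δl = ±1, so l_f ∈ {2, 4}; with 0 ≤ l_f ≤ n_f−1 = 6, the allowed l_f values are {2, 4}.
For l_f = 2: m_f ∈ {m_i−1, m_i, m_i+1} ∩ [−2, 2] = {0, 1, 2} → 3 states.
For l_f = 4: m_f ∈ {m_i−1, m_i, m_i+1} ∩ [−4, 4] = {0, 1, 2} → 3 states.
Total: 6.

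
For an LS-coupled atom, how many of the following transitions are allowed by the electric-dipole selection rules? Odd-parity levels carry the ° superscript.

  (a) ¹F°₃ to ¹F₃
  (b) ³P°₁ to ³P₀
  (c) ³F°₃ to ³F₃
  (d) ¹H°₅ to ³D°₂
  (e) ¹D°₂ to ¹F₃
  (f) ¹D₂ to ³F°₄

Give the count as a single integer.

4

(a) allowed
(b) allowed
(c) allowed
(d) forbidden (parity, ΔS, ΔL, ΔJ fail)
(e) allowed
(f) forbidden (ΔS, ΔJ fail)
Total allowed: 4 of 6.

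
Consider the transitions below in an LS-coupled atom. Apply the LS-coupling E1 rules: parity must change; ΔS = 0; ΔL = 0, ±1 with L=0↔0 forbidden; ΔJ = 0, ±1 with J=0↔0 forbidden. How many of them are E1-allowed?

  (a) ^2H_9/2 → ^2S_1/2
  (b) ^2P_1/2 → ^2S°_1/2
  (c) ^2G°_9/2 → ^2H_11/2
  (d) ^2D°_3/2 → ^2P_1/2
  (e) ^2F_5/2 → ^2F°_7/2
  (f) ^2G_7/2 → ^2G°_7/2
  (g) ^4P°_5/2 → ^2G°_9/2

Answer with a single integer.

(a) forbidden (parity, ΔL, ΔJ fail)
(b) allowed
(c) allowed
(d) allowed
(e) allowed
(f) allowed
(g) forbidden (parity, ΔS, ΔL, ΔJ fail)
Total allowed: 5 of 7.

5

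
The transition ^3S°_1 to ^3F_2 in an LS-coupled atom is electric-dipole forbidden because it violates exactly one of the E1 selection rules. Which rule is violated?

Reading off the term symbols: S 1→1, L 0→3, J 1→2, parity odd→even.
ΔS = 0: S: 1 → 1 — ✓.
ΔJ = 0, ±1 (not J=0↔0): J: 1 → 2, ΔJ = +1 — ✓.
ΔL = 0, ±1 (not L=0↔0): L: 0 → 3, ΔL = +3 — ✗.
Parity must change: odd → even — ✓.

the ΔL = 0, ±1 rule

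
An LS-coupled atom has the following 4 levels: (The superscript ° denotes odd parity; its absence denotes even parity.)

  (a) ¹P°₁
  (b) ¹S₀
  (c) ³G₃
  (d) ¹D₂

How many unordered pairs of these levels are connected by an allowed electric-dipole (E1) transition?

2

(a)–(b): allowed.
(a)–(c): forbidden (ΔS, ΔL, ΔJ).
(a)–(d): allowed.
(b)–(c): forbidden (parity, ΔS, ΔL, ΔJ).
(b)–(d): forbidden (parity, ΔL, ΔJ).
(c)–(d): forbidden (parity, ΔS, ΔL).
Allowed pairs: 2 of 6.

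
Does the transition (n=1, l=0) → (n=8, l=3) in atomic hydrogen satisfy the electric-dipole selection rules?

forbidden

Initial l = 0, final l = 3, so Δl = +3. E1 requires Δl = ±1: violated.
The transition is electric-dipole forbidden.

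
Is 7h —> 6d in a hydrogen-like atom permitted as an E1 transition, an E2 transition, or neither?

neither

Δl = 2 − 5 = -3; l_i + l_f = 7.
E1 (Δl = ±1): not satisfied.
E2 (Δl = 0,±2, l_i+l_f ≥ 2): not satisfied.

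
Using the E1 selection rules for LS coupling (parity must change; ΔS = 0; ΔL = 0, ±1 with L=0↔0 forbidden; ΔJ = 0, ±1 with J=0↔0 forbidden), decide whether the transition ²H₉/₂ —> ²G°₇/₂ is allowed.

allowed

Initial level: S=1/2, L=5, J=9/2, parity even. Final level: S=1/2, L=4, J=7/2, parity odd.
Parity must change: even → odd — satisfied.
ΔS = 0: S: 1/2 → 1/2 — satisfied.
ΔL = 0, ±1 (not L=0↔0): L: 5 → 4, ΔL = -1 — satisfied.
ΔJ = 0, ±1 (not J=0↔0): J: 9/2 → 7/2, ΔJ = -1 — satisfied.
All four E1 rules are satisfied.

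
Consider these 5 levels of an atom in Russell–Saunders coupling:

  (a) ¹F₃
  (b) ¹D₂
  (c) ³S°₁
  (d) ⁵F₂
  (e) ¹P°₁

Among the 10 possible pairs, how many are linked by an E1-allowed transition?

1

(a)–(b): forbidden (parity).
(a)–(c): forbidden (ΔS, ΔL, ΔJ).
(a)–(d): forbidden (parity, ΔS).
(a)–(e): forbidden (ΔL, ΔJ).
(b)–(c): forbidden (ΔS, ΔL).
(b)–(d): forbidden (parity, ΔS).
(b)–(e): allowed.
(c)–(d): forbidden (ΔS, ΔL).
(c)–(e): forbidden (parity, ΔS).
(d)–(e): forbidden (ΔS, ΔL).
Allowed pairs: 1 of 10.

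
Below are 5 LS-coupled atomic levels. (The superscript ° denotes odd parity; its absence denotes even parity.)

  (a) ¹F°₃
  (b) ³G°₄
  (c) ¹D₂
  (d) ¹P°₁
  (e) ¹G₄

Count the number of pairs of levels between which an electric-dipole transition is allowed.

3

(a)–(b): forbidden (parity, ΔS).
(a)–(c): allowed.
(a)–(d): forbidden (parity, ΔL, ΔJ).
(a)–(e): allowed.
(b)–(c): forbidden (ΔS, ΔL, ΔJ).
(b)–(d): forbidden (parity, ΔS, ΔL, ΔJ).
(b)–(e): forbidden (ΔS).
(c)–(d): allowed.
(c)–(e): forbidden (parity, ΔL, ΔJ).
(d)–(e): forbidden (ΔL, ΔJ).
Allowed pairs: 3 of 10.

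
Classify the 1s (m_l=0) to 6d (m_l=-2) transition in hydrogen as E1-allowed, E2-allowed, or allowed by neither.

Δl = 2 − 0 = +2; l_i + l_f = 2.
Δm_l = -2.
E1 (Δl = ±1, |Δm_l| ≤ 1): not satisfied.
E2 (Δl = 0,±2, l_i+l_f ≥ 2, |Δm_l| ≤ 2): satisfied.

E2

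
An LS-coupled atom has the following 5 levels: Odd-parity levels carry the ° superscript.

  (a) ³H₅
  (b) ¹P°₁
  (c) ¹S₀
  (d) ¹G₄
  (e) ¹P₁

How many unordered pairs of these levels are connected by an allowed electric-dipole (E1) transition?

2

(a)–(b): forbidden (ΔS, ΔL, ΔJ).
(a)–(c): forbidden (parity, ΔS, ΔL, ΔJ).
(a)–(d): forbidden (parity, ΔS).
(a)–(e): forbidden (parity, ΔS, ΔL, ΔJ).
(b)–(c): allowed.
(b)–(d): forbidden (ΔL, ΔJ).
(b)–(e): allowed.
(c)–(d): forbidden (parity, ΔL, ΔJ).
(c)–(e): forbidden (parity).
(d)–(e): forbidden (parity, ΔL, ΔJ).
Allowed pairs: 2 of 10.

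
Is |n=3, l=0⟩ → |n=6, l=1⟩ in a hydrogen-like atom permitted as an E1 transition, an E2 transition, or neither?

Δl = 1 − 0 = +1; l_i + l_f = 1.
E1 (Δl = ±1): satisfied.
E2 (Δl = 0,±2, l_i+l_f ≥ 2): not satisfied.

E1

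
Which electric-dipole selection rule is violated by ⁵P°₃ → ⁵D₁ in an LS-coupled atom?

the ΔJ = 0, ±1 rule

Initial level: S=2, L=1, J=3, parity odd. Final level: S=2, L=2, J=1, parity even.
ΔJ = 0, ±1 (not J=0↔0): J: 3 → 1, ΔJ = -2 — fails.
ΔS = 0: S: 2 → 2 — ok.
ΔL = 0, ±1 (not L=0↔0): L: 1 → 2, ΔL = +1 — ok.
Parity must change: odd → even — ok.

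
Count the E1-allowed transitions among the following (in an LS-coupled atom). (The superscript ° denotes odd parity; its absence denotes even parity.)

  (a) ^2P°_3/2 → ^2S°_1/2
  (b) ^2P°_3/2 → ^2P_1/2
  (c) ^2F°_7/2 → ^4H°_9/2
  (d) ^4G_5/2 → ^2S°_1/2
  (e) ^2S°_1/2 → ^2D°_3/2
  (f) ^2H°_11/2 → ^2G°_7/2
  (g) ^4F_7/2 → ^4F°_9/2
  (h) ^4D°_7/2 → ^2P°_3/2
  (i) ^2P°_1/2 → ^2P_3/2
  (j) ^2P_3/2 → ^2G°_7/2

(a) forbidden (parity fails)
(b) allowed
(c) forbidden (parity, ΔS, ΔL fail)
(d) forbidden (ΔS, ΔL, ΔJ fail)
(e) forbidden (parity, ΔL fail)
(f) forbidden (parity, ΔJ fail)
(g) allowed
(h) forbidden (parity, ΔS, ΔJ fail)
(i) allowed
(j) forbidden (ΔL, ΔJ fail)
Total allowed: 3 of 10.

3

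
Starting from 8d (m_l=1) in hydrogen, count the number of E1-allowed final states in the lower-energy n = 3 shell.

2

E1 requires Δl = ±1, so l_f ∈ {1, 3}; with 0 ≤ l_f ≤ n_f−1 = 2, the allowed l_f values are {1}.
For l_f = 1: m_f ∈ {m_i−1, m_i, m_i+1} ∩ [−1, 1] = {0, 1} → 2 states.
Total: 2.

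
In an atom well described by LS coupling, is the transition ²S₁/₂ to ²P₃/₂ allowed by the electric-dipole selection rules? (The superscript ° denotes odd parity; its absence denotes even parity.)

Parity must change: even → even — ✗.
ΔJ = 0, ±1 (not J=0↔0): J: 1/2 → 3/2, ΔJ = +1 — ✓.
ΔL = 0, ±1 (not L=0↔0): L: 0 → 1, ΔL = +1 — ✓.
ΔS = 0: S: 1/2 → 1/2 — ✓.
Rule(s) violated: parity.

forbidden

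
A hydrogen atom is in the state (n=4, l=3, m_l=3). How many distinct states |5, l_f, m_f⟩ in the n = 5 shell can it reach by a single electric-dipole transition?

4

E1 requires Δl = ±1, so l_f ∈ {2, 4}; with 0 ≤ l_f ≤ n_f−1 = 4, the allowed l_f values are {2, 4}.
For l_f = 2: m_f ∈ {m_i−1, m_i, m_i+1} ∩ [−2, 2] = {2} → 1 state.
For l_f = 4: m_f ∈ {m_i−1, m_i, m_i+1} ∩ [−4, 4] = {2, 3, 4} → 3 states.
Total: 4.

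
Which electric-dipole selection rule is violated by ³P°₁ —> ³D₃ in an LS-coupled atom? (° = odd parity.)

Reading off the term symbols: S 1→1, L 1→2, J 1→3, parity odd→even.
Parity must change: odd → even — ok.
ΔS = 0: S: 1 → 1 — ok.
ΔL = 0, ±1 (not L=0↔0): L: 1 → 2, ΔL = +1 — ok.
ΔJ = 0, ±1 (not J=0↔0): J: 1 → 3, ΔJ = +2 — fails.

the ΔJ = 0, ±1 rule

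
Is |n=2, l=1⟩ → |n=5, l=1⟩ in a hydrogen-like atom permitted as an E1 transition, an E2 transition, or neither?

Δl = 1 − 1 = +0; l_i + l_f = 2.
E1 (Δl = ±1): not satisfied.
E2 (Δl = 0,±2, l_i+l_f ≥ 2): satisfied.

E2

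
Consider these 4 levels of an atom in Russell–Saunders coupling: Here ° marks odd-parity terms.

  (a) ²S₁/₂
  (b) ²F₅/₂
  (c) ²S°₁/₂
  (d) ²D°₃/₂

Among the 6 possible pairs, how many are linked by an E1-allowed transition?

1

(a)–(b): forbidden (parity, ΔL, ΔJ).
(a)–(c): forbidden (ΔL).
(a)–(d): forbidden (ΔL).
(b)–(c): forbidden (ΔL, ΔJ).
(b)–(d): allowed.
(c)–(d): forbidden (parity, ΔL).
Allowed pairs: 1 of 6.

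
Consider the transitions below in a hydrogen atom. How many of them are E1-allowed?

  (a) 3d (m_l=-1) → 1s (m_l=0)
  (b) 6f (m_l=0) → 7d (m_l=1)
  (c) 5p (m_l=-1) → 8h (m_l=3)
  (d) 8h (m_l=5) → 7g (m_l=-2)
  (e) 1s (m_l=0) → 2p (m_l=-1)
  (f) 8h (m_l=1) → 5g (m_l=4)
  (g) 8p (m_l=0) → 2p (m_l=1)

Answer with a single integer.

(a) forbidden — Δl = -2 (E1 requires Δl = ±1)
(b) allowed
(c) forbidden — Δl = +4 (E1 requires Δl = ±1); Δm_l = +4 (E1 requires Δm_l = 0, ±1)
(d) forbidden — Δm_l = -7 (E1 requires Δm_l = 0, ±1)
(e) allowed
(f) forbidden — Δm_l = +3 (E1 requires Δm_l = 0, ±1)
(g) forbidden — Δl = +0 (E1 requires Δl = ±1)
Total allowed: 2 of 7.

2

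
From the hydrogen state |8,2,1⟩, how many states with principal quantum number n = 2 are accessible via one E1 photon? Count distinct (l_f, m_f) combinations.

E1 requires Δl = ±1, so l_f ∈ {1, 3}; with 0 ≤ l_f ≤ n_f−1 = 1, the allowed l_f values are {1}.
For l_f = 1: m_f ∈ {m_i−1, m_i, m_i+1} ∩ [−1, 1] = {0, 1} → 2 states.
Total: 2.

2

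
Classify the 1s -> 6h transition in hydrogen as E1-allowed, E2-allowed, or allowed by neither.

Δl = 5 − 0 = +5; l_i + l_f = 5.
E1 (Δl = ±1): not satisfied.
E2 (Δl = 0,±2, l_i+l_f ≥ 2): not satisfied.

neither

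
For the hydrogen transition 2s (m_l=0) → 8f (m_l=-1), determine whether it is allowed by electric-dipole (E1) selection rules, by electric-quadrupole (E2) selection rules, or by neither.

neither

Δl = 3 − 0 = +3; l_i + l_f = 3.
Δm_l = -1.
E1 (Δl = ±1, |Δm_l| ≤ 1): not satisfied.
E2 (Δl = 0,±2, l_i+l_f ≥ 2, |Δm_l| ≤ 2): not satisfied.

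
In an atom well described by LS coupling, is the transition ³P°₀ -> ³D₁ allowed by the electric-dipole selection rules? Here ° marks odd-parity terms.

allowed

Initial level: S=1, L=1, J=0, parity odd. Final level: S=1, L=2, J=1, parity even.
Parity must change: odd → even — ok.
ΔS = 0: S: 1 → 1 — ok.
ΔL = 0, ±1 (not L=0↔0): L: 1 → 2, ΔL = +1 — ok.
ΔJ = 0, ±1 (not J=0↔0): J: 0 → 1, ΔJ = +1 — ok.
All four E1 rules are satisfied.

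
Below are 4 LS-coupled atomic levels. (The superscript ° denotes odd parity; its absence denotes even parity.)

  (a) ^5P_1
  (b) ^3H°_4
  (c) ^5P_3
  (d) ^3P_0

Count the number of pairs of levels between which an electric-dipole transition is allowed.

(a)–(b): forbidden (ΔS, ΔL, ΔJ).
(a)–(c): forbidden (parity, ΔJ).
(a)–(d): forbidden (parity, ΔS).
(b)–(c): forbidden (ΔS, ΔL).
(b)–(d): forbidden (ΔL, ΔJ).
(c)–(d): forbidden (parity, ΔS, ΔJ).
Allowed pairs: 0 of 6.

0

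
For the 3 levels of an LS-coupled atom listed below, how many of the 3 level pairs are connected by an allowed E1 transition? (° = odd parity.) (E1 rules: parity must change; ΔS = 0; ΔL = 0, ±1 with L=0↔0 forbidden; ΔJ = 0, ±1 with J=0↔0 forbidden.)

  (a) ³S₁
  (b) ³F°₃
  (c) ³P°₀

(a)–(b): forbidden (ΔL, ΔJ).
(a)–(c): allowed.
(b)–(c): forbidden (parity, ΔL, ΔJ).
Allowed pairs: 1 of 3.

1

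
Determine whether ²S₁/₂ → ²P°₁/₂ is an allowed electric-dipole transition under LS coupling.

allowed

ΔS = 0: S: 1/2 → 1/2 — satisfied.
ΔL = 0, ±1 (not L=0↔0): L: 0 → 1, ΔL = +1 — satisfied.
ΔJ = 0, ±1 (not J=0↔0): J: 1/2 → 1/2, ΔJ = +0 — satisfied.
Parity must change: even → odd — satisfied.
All four E1 rules are satisfied.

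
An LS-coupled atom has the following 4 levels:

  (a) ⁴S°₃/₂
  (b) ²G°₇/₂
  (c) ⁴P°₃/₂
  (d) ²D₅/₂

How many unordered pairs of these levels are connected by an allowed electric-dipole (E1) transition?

0

(a)–(b): forbidden (parity, ΔS, ΔL, ΔJ).
(a)–(c): forbidden (parity).
(a)–(d): forbidden (ΔS, ΔL).
(b)–(c): forbidden (parity, ΔS, ΔL, ΔJ).
(b)–(d): forbidden (ΔL).
(c)–(d): forbidden (ΔS).
Allowed pairs: 0 of 6.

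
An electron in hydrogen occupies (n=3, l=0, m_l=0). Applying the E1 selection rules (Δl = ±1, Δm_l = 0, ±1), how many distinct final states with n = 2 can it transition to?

E1 requires Δl = ±1, so l_f ∈ {-1, 1}; with 0 ≤ l_f ≤ n_f−1 = 1, the allowed l_f values are {1}.
For l_f = 1: m_f ∈ {m_i−1, m_i, m_i+1} ∩ [−1, 1] = {-1, 0, 1} → 3 states.
Total: 3.

3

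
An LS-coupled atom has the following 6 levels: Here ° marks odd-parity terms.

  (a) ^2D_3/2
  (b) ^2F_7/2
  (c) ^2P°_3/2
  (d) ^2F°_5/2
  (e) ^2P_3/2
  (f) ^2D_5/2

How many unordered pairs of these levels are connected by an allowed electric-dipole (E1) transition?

(a)–(b): forbidden (parity, ΔJ).
(a)–(c): allowed.
(a)–(d): allowed.
(a)–(e): forbidden (parity).
(a)–(f): forbidden (parity).
(b)–(c): forbidden (ΔL, ΔJ).
(b)–(d): allowed.
(b)–(e): forbidden (parity, ΔL, ΔJ).
(b)–(f): forbidden (parity).
(c)–(d): forbidden (parity, ΔL).
(c)–(e): allowed.
(c)–(f): allowed.
(d)–(e): forbidden (ΔL).
(d)–(f): allowed.
(e)–(f): forbidden (parity).
Allowed pairs: 6 of 15.

6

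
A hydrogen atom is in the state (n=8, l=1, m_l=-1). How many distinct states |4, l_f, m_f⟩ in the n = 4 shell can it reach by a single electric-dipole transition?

E1 requires Δl = ±1, so l_f ∈ {0, 2}; with 0 ≤ l_f ≤ n_f−1 = 3, the allowed l_f values are {0, 2}.
For l_f = 0: m_f ∈ {m_i−1, m_i, m_i+1} ∩ [−0, 0] = {0} → 1 state.
For l_f = 2: m_f ∈ {m_i−1, m_i, m_i+1} ∩ [−2, 2] = {-2, -1, 0} → 3 states.
Total: 4.

4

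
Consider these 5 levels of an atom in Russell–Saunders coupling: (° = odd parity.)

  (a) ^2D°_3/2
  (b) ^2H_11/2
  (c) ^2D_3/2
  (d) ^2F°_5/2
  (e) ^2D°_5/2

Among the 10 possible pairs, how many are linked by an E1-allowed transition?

(a)–(b): forbidden (ΔL, ΔJ).
(a)–(c): allowed.
(a)–(d): forbidden (parity).
(a)–(e): forbidden (parity).
(b)–(c): forbidden (parity, ΔL, ΔJ).
(b)–(d): forbidden (ΔL, ΔJ).
(b)–(e): forbidden (ΔL, ΔJ).
(c)–(d): allowed.
(c)–(e): allowed.
(d)–(e): forbidden (parity).
Allowed pairs: 3 of 10.

3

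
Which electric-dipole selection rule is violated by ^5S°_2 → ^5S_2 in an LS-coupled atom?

Parity must change: odd → even — ok.
ΔL = 0, ±1 (not L=0↔0): L: 0 → 0, ΔL = +0 — fails.
ΔJ = 0, ±1 (not J=0↔0): J: 2 → 2, ΔJ = +0 — ok.
ΔS = 0: S: 2 → 2 — ok.

the L=0 ↔ L=0 exclusion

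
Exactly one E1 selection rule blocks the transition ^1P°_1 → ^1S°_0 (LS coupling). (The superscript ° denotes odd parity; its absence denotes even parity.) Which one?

parity

ΔL = 0, ±1 (not L=0↔0): L: 1 → 0, ΔL = -1 — passes.
Parity must change: odd → odd — fails.
ΔS = 0: S: 0 → 0 — passes.
ΔJ = 0, ±1 (not J=0↔0): J: 1 → 0, ΔJ = -1 — passes.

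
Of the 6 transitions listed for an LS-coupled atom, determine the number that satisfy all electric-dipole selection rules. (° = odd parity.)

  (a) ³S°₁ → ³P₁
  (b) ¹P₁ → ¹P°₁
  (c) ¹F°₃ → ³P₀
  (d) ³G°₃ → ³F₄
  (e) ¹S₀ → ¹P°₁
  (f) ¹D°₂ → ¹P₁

(a) allowed
(b) allowed
(c) forbidden (ΔS, ΔL, ΔJ fail)
(d) allowed
(e) allowed
(f) allowed
Total allowed: 5 of 6.

5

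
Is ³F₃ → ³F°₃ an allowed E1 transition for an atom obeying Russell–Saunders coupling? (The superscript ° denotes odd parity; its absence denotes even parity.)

Parity must change: even → odd — passes.
ΔS = 0: S: 1 → 1 — passes.
ΔL = 0, ±1 (not L=0↔0): L: 3 → 3, ΔL = +0 — passes.
ΔJ = 0, ±1 (not J=0↔0): J: 3 → 3, ΔJ = +0 — passes.
All four E1 rules are satisfied.

allowed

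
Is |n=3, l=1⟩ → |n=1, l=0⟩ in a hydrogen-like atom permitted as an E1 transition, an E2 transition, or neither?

E1

Δl = 0 − 1 = -1; l_i + l_f = 1.
E1 (Δl = ±1): satisfied.
E2 (Δl = 0,±2, l_i+l_f ≥ 2): not satisfied.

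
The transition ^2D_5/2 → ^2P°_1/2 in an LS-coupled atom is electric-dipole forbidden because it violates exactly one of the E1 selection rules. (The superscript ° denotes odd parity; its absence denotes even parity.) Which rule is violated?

the ΔJ = 0, ±1 rule

Parity must change: even → odd — passes.
ΔS = 0: S: 1/2 → 1/2 — passes.
ΔL = 0, ±1 (not L=0↔0): L: 2 → 1, ΔL = -1 — passes.
ΔJ = 0, ±1 (not J=0↔0): J: 5/2 → 1/2, ΔJ = -2 — fails.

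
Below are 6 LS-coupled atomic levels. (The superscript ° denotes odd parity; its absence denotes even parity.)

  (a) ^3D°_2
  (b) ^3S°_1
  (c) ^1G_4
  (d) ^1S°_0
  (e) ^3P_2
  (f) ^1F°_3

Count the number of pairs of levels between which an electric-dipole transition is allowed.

(a)–(b): forbidden (parity, ΔL).
(a)–(c): forbidden (ΔS, ΔL, ΔJ).
(a)–(d): forbidden (parity, ΔS, ΔL, ΔJ).
(a)–(e): allowed.
(a)–(f): forbidden (parity, ΔS).
(b)–(c): forbidden (ΔS, ΔL, ΔJ).
(b)–(d): forbidden (parity, ΔS, ΔL).
(b)–(e): allowed.
(b)–(f): forbidden (parity, ΔS, ΔL, ΔJ).
(c)–(d): forbidden (ΔL, ΔJ).
(c)–(e): forbidden (parity, ΔS, ΔL, ΔJ).
(c)–(f): allowed.
(d)–(e): forbidden (ΔS, ΔJ).
(d)–(f): forbidden (parity, ΔL, ΔJ).
(e)–(f): forbidden (ΔS, ΔL).
Allowed pairs: 3 of 15.

3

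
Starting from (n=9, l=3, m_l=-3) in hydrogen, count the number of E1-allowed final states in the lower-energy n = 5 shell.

4

E1 requires Δl = ±1, so l_f ∈ {2, 4}; with 0 ≤ l_f ≤ n_f−1 = 4, the allowed l_f values are {2, 4}.
For l_f = 2: m_f ∈ {m_i−1, m_i, m_i+1} ∩ [−2, 2] = {-2} → 1 state.
For l_f = 4: m_f ∈ {m_i−1, m_i, m_i+1} ∩ [−4, 4] = {-4, -3, -2} → 3 states.
Total: 4.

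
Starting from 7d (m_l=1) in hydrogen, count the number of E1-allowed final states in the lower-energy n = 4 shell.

E1 requires Δl = ±1, so l_f ∈ {1, 3}; with 0 ≤ l_f ≤ n_f−1 = 3, the allowed l_f values are {1, 3}.
For l_f = 1: m_f ∈ {m_i−1, m_i, m_i+1} ∩ [−1, 1] = {0, 1} → 2 states.
For l_f = 3: m_f ∈ {m_i−1, m_i, m_i+1} ∩ [−3, 3] = {0, 1, 2} → 3 states.
Total: 5.

5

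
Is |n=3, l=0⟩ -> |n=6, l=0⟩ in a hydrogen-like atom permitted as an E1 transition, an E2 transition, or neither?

Δl = 0 − 0 = +0; l_i + l_f = 0.
E1 (Δl = ±1): not satisfied.
E2 (Δl = 0,±2, l_i+l_f ≥ 2): not satisfied.

neither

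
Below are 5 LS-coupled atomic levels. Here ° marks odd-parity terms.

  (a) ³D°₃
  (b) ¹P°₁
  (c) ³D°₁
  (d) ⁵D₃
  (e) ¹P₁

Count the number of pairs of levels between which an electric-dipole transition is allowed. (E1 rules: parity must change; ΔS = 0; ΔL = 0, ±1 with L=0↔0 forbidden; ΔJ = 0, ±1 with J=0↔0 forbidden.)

1

(a)–(b): forbidden (parity, ΔS, ΔJ).
(a)–(c): forbidden (parity, ΔJ).
(a)–(d): forbidden (ΔS).
(a)–(e): forbidden (ΔS, ΔJ).
(b)–(c): forbidden (parity, ΔS).
(b)–(d): forbidden (ΔS, ΔJ).
(b)–(e): allowed.
(c)–(d): forbidden (ΔS, ΔJ).
(c)–(e): forbidden (ΔS).
(d)–(e): forbidden (parity, ΔS, ΔJ).
Allowed pairs: 1 of 10.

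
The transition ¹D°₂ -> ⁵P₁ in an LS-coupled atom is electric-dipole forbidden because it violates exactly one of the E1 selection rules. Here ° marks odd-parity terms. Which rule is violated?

the ΔS = 0 rule

Reading off the term symbols: S 0→2, L 2→1, J 2→1, parity odd→even.
ΔJ = 0, ±1 (not J=0↔0): J: 2 → 1, ΔJ = -1 — ok.
Parity must change: odd → even — ok.
ΔL = 0, ±1 (not L=0↔0): L: 2 → 1, ΔL = -1 — ok.
ΔS = 0: S: 0 → 2 — fails.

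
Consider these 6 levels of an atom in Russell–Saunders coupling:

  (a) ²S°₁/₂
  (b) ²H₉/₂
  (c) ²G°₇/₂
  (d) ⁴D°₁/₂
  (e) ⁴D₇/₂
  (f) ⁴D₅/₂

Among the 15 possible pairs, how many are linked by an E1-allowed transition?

(a)–(b): forbidden (ΔL, ΔJ).
(a)–(c): forbidden (parity, ΔL, ΔJ).
(a)–(d): forbidden (parity, ΔS, ΔL).
(a)–(e): forbidden (ΔS, ΔL, ΔJ).
(a)–(f): forbidden (ΔS, ΔL, ΔJ).
(b)–(c): allowed.
(b)–(d): forbidden (ΔS, ΔL, ΔJ).
(b)–(e): forbidden (parity, ΔS, ΔL).
(b)–(f): forbidden (parity, ΔS, ΔL, ΔJ).
(c)–(d): forbidden (parity, ΔS, ΔL, ΔJ).
(c)–(e): forbidden (ΔS, ΔL).
(c)–(f): forbidden (ΔS, ΔL).
(d)–(e): forbidden (ΔJ).
(d)–(f): forbidden (ΔJ).
(e)–(f): forbidden (parity).
Allowed pairs: 1 of 15.

1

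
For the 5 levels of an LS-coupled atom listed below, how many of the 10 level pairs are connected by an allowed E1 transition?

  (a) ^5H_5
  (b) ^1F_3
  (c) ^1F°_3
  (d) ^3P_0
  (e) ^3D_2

1

(a)–(b): forbidden (parity, ΔS, ΔL, ΔJ).
(a)–(c): forbidden (ΔS, ΔL, ΔJ).
(a)–(d): forbidden (parity, ΔS, ΔL, ΔJ).
(a)–(e): forbidden (parity, ΔS, ΔL, ΔJ).
(b)–(c): allowed.
(b)–(d): forbidden (parity, ΔS, ΔL, ΔJ).
(b)–(e): forbidden (parity, ΔS).
(c)–(d): forbidden (ΔS, ΔL, ΔJ).
(c)–(e): forbidden (ΔS).
(d)–(e): forbidden (parity, ΔJ).
Allowed pairs: 1 of 10.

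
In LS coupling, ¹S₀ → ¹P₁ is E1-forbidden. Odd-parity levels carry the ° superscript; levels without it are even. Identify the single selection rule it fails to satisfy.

parity

Initial level: S=0, L=0, J=0, parity even. Final level: S=0, L=1, J=1, parity even.
Parity must change: even → even — ✗.
ΔS = 0: S: 0 → 0 — ✓.
ΔL = 0, ±1 (not L=0↔0): L: 0 → 1, ΔL = +1 — ✓.
ΔJ = 0, ±1 (not J=0↔0): J: 0 → 1, ΔJ = +1 — ✓.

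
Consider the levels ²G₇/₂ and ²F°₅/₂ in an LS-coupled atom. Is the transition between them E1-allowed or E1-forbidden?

allowed

Initial level: S=1/2, L=4, J=7/2, parity even. Final level: S=1/2, L=3, J=5/2, parity odd.
ΔS = 0: S: 1/2 → 1/2 — ok.
ΔL = 0, ±1 (not L=0↔0): L: 4 → 3, ΔL = -1 — ok.
Parity must change: even → odd — ok.
ΔJ = 0, ±1 (not J=0↔0): J: 7/2 → 5/2, ΔJ = -1 — ok.
All four E1 rules are satisfied.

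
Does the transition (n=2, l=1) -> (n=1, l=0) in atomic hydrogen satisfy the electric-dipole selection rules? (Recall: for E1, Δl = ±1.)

allowed

Initial l = 1, final l = 0, so Δl = -1. E1 requires Δl = ±1: ✓.
All E1 selection rules are satisfied.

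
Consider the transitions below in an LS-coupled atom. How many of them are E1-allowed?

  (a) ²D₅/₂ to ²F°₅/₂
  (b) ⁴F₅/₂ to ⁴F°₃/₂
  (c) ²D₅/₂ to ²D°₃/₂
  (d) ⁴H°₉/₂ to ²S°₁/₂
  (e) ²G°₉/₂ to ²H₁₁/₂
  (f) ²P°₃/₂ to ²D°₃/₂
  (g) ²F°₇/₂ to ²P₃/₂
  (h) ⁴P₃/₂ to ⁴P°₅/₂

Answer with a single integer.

(a) allowed
(b) allowed
(c) allowed
(d) forbidden (parity, ΔS, ΔL, ΔJ fail)
(e) allowed
(f) forbidden (parity fails)
(g) forbidden (ΔL, ΔJ fail)
(h) allowed
Total allowed: 5 of 8.

5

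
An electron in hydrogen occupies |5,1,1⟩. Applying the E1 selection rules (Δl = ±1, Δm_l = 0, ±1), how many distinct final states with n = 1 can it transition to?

E1 requires Δl = ±1, so l_f ∈ {0, 2}; with 0 ≤ l_f ≤ n_f−1 = 0, the allowed l_f values are {0}.
For l_f = 0: m_f ∈ {m_i−1, m_i, m_i+1} ∩ [−0, 0] = {0} → 1 state.
Total: 1.

1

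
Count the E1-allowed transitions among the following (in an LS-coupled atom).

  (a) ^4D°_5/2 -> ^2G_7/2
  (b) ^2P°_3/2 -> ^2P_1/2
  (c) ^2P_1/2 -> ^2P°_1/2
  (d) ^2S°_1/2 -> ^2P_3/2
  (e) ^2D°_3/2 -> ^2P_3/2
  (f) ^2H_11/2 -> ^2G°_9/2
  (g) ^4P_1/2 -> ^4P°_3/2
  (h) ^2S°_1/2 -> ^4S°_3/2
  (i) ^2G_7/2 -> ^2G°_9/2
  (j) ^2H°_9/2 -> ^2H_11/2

(a) forbidden (ΔS, ΔL fail)
(b) allowed
(c) allowed
(d) allowed
(e) allowed
(f) allowed
(g) allowed
(h) forbidden (parity, ΔS, ΔL fail)
(i) allowed
(j) allowed
Total allowed: 8 of 10.

8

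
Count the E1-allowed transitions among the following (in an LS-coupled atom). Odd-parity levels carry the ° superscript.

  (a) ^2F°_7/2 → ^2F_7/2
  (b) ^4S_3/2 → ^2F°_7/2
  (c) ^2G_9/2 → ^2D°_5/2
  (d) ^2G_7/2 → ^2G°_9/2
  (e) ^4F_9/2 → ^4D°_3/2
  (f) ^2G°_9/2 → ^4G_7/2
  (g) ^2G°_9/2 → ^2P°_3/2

2

(a) allowed
(b) forbidden (ΔS, ΔL, ΔJ fail)
(c) forbidden (ΔL, ΔJ fail)
(d) allowed
(e) forbidden (ΔJ fails)
(f) forbidden (ΔS fails)
(g) forbidden (parity, ΔL, ΔJ fail)
Total allowed: 2 of 7.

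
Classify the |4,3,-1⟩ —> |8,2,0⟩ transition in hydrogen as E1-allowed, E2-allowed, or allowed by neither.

Δl = 2 − 3 = -1; l_i + l_f = 5.
Δm_l = +1.
E1 (Δl = ±1, |Δm_l| ≤ 1): satisfied.
E2 (Δl = 0,±2, l_i+l_f ≥ 2, |Δm_l| ≤ 2): not satisfied.

E1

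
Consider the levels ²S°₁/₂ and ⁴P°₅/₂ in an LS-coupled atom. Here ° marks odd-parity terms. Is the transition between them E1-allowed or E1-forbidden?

Parity must change: odd → odd — fails.
ΔS = 0: S: 1/2 → 3/2 — fails.
ΔL = 0, ±1 (not L=0↔0): L: 0 → 1, ΔL = +1 — ok.
ΔJ = 0, ±1 (not J=0↔0): J: 1/2 → 5/2, ΔJ = +2 — fails.
Rule(s) violated: parity, ΔS, ΔJ.

forbidden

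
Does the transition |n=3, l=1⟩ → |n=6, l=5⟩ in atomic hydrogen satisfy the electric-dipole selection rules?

Δl = 5 − 1 = +4; the E1 rule Δl = ±1 is fails.
The transition is electric-dipole forbidden.

forbidden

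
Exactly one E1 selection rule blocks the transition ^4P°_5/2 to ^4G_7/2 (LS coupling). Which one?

the ΔL = 0, ±1 rule

Parity must change: odd → even — passes.
ΔL = 0, ±1 (not L=0↔0): L: 1 → 4, ΔL = +3 — fails.
ΔS = 0: S: 3/2 → 3/2 — passes.
ΔJ = 0, ±1 (not J=0↔0): J: 5/2 → 7/2, ΔJ = +1 — passes.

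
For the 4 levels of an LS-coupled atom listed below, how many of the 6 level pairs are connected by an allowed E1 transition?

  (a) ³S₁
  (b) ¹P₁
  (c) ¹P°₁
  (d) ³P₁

1

(a)–(b): forbidden (parity, ΔS).
(a)–(c): forbidden (ΔS).
(a)–(d): forbidden (parity).
(b)–(c): allowed.
(b)–(d): forbidden (parity, ΔS).
(c)–(d): forbidden (ΔS).
Allowed pairs: 1 of 6.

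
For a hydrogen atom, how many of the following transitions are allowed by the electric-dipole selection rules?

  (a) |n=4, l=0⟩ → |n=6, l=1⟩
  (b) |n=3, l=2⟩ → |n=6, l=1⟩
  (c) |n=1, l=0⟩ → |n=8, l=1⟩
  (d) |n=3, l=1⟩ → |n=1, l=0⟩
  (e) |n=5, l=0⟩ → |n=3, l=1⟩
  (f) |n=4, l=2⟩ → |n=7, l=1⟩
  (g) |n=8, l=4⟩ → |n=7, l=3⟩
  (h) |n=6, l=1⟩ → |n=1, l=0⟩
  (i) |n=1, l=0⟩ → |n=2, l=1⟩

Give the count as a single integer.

9

(a) allowed
(b) allowed
(c) allowed
(d) allowed
(e) allowed
(f) allowed
(g) allowed
(h) allowed
(i) allowed
Total allowed: 9 of 9.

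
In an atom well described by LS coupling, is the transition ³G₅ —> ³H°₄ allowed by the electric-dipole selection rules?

Parity must change: even → odd — passes.
ΔS = 0: S: 1 → 1 — passes.
ΔL = 0, ±1 (not L=0↔0): L: 4 → 5, ΔL = +1 — passes.
ΔJ = 0, ±1 (not J=0↔0): J: 5 → 4, ΔJ = -1 — passes.
All four E1 rules are satisfied.

allowed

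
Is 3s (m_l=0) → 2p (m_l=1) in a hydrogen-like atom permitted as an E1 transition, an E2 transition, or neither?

E1

Δl = 1 − 0 = +1; l_i + l_f = 1.
Δm_l = +1.
E1 (Δl = ±1, |Δm_l| ≤ 1): satisfied.
E2 (Δl = 0,±2, l_i+l_f ≥ 2, |Δm_l| ≤ 2): not satisfied.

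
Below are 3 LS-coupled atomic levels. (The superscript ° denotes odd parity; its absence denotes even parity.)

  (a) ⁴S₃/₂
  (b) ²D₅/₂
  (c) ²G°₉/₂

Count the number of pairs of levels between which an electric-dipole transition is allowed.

0

(a)–(b): forbidden (parity, ΔS, ΔL).
(a)–(c): forbidden (ΔS, ΔL, ΔJ).
(b)–(c): forbidden (ΔL, ΔJ).
Allowed pairs: 0 of 3.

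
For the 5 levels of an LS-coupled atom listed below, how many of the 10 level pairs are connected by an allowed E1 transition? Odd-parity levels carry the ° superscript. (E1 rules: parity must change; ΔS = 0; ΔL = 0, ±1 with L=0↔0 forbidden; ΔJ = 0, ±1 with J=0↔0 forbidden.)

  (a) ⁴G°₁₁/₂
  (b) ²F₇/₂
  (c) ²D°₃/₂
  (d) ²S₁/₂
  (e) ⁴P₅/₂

0

(a)–(b): forbidden (ΔS, ΔJ).
(a)–(c): forbidden (parity, ΔS, ΔL, ΔJ).
(a)–(d): forbidden (ΔS, ΔL, ΔJ).
(a)–(e): forbidden (ΔL, ΔJ).
(b)–(c): forbidden (ΔJ).
(b)–(d): forbidden (parity, ΔL, ΔJ).
(b)–(e): forbidden (parity, ΔS, ΔL).
(c)–(d): forbidden (ΔL).
(c)–(e): forbidden (ΔS).
(d)–(e): forbidden (parity, ΔS, ΔJ).
Allowed pairs: 0 of 10.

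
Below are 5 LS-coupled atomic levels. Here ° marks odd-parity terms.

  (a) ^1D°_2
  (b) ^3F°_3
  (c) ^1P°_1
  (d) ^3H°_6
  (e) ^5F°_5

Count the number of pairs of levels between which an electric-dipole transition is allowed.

0

(a)–(b): forbidden (parity, ΔS).
(a)–(c): forbidden (parity).
(a)–(d): forbidden (parity, ΔS, ΔL, ΔJ).
(a)–(e): forbidden (parity, ΔS, ΔJ).
(b)–(c): forbidden (parity, ΔS, ΔL, ΔJ).
(b)–(d): forbidden (parity, ΔL, ΔJ).
(b)–(e): forbidden (parity, ΔS, ΔJ).
(c)–(d): forbidden (parity, ΔS, ΔL, ΔJ).
(c)–(e): forbidden (parity, ΔS, ΔL, ΔJ).
(d)–(e): forbidden (parity, ΔS, ΔL).
Allowed pairs: 0 of 10.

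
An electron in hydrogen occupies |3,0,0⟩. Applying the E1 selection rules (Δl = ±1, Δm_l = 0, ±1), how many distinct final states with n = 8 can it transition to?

E1 requires Δl = ±1, so l_f ∈ {-1, 1}; with 0 ≤ l_f ≤ n_f−1 = 7, the allowed l_f values are {1}.
For l_f = 1: m_f ∈ {m_i−1, m_i, m_i+1} ∩ [−1, 1] = {-1, 0, 1} → 3 states.
Total: 3.

3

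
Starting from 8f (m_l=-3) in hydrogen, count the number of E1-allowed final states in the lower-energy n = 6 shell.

E1 requires Δl = ±1, so l_f ∈ {2, 4}; with 0 ≤ l_f ≤ n_f−1 = 5, the allowed l_f values are {2, 4}.
For l_f = 2: m_f ∈ {m_i−1, m_i, m_i+1} ∩ [−2, 2] = {-2} → 1 state.
For l_f = 4: m_f ∈ {m_i−1, m_i, m_i+1} ∩ [−4, 4] = {-4, -3, -2} → 3 states.
Total: 4.

4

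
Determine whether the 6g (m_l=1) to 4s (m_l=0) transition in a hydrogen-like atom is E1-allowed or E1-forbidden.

Δl = 0 − 4 = -4; the E1 rule Δl = ±1 is fails.
Δm_l = 0 − (1) = -1. E1 requires Δm_l = 0, ±1: ok.
The transition is electric-dipole forbidden.

forbidden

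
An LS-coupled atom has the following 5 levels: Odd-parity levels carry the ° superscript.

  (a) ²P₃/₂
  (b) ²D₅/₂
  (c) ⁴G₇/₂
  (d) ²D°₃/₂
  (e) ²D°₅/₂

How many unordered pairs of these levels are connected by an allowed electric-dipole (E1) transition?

4

(a)–(b): forbidden (parity).
(a)–(c): forbidden (parity, ΔS, ΔL, ΔJ).
(a)–(d): allowed.
(a)–(e): allowed.
(b)–(c): forbidden (parity, ΔS, ΔL).
(b)–(d): allowed.
(b)–(e): allowed.
(c)–(d): forbidden (ΔS, ΔL, ΔJ).
(c)–(e): forbidden (ΔS, ΔL).
(d)–(e): forbidden (parity).
Allowed pairs: 4 of 10.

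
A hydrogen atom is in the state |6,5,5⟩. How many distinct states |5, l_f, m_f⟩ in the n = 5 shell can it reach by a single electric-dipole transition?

1

E1 requires Δl = ±1, so l_f ∈ {4, 6}; with 0 ≤ l_f ≤ n_f−1 = 4, the allowed l_f values are {4}.
For l_f = 4: m_f ∈ {m_i−1, m_i, m_i+1} ∩ [−4, 4] = {4} → 1 state.
Total: 1.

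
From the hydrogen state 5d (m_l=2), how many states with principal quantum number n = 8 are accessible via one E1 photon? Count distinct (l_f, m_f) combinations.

E1 requires Δl = ±1, so l_f ∈ {1, 3}; with 0 ≤ l_f ≤ n_f−1 = 7, the allowed l_f values are {1, 3}.
For l_f = 1: m_f ∈ {m_i−1, m_i, m_i+1} ∩ [−1, 1] = {1} → 1 state.
For l_f = 3: m_f ∈ {m_i−1, m_i, m_i+1} ∩ [−3, 3] = {1, 2, 3} → 3 states.
Total: 4.

4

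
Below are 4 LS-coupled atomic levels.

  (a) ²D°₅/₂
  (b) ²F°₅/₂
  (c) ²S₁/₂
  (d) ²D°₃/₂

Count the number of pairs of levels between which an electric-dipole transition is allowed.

0

(a)–(b): forbidden (parity).
(a)–(c): forbidden (ΔL, ΔJ).
(a)–(d): forbidden (parity).
(b)–(c): forbidden (ΔL, ΔJ).
(b)–(d): forbidden (parity).
(c)–(d): forbidden (ΔL).
Allowed pairs: 0 of 6.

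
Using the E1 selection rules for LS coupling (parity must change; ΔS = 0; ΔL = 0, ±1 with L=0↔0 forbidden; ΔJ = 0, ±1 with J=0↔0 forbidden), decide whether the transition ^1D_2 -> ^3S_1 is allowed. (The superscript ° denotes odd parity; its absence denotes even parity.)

ΔS = 0: S: 0 → 1 — ✗.
ΔL = 0, ±1 (not L=0↔0): L: 2 → 0, ΔL = -2 — ✗.
Parity must change: even → even — ✗.
ΔJ = 0, ±1 (not J=0↔0): J: 2 → 1, ΔJ = -1 — ✓.
Rule(s) violated: parity, ΔS, ΔL.

forbidden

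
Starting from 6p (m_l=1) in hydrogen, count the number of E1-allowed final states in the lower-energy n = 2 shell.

1

E1 requires Δl = ±1, so l_f ∈ {0, 2}; with 0 ≤ l_f ≤ n_f−1 = 1, the allowed l_f values are {0}.
For l_f = 0: m_f ∈ {m_i−1, m_i, m_i+1} ∩ [−0, 0] = {0} → 1 state.
Total: 1.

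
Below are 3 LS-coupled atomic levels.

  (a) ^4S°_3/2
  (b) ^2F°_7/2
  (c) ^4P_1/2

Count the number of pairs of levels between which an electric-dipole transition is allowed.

1

(a)–(b): forbidden (parity, ΔS, ΔL, ΔJ).
(a)–(c): allowed.
(b)–(c): forbidden (ΔS, ΔL, ΔJ).
Allowed pairs: 1 of 3.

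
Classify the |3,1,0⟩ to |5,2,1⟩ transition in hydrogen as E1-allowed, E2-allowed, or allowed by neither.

Δl = 2 − 1 = +1; l_i + l_f = 3.
Δm_l = +1.
E1 (Δl = ±1, |Δm_l| ≤ 1): satisfied.
E2 (Δl = 0,±2, l_i+l_f ≥ 2, |Δm_l| ≤ 2): not satisfied.

E1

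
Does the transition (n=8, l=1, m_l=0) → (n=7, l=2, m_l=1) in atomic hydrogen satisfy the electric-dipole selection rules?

allowed

Initial l = 1, final l = 2, so Δl = +1. E1 requires Δl = ±1: passes.
Δm_l = 1 − (0) = +1. E1 requires Δm_l = 0, ±1: passes.
All E1 selection rules are satisfied.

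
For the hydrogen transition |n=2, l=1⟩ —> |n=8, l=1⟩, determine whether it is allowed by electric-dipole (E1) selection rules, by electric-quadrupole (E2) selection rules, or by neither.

Δl = 1 − 1 = +0; l_i + l_f = 2.
E1 (Δl = ±1): not satisfied.
E2 (Δl = 0,±2, l_i+l_f ≥ 2): satisfied.

E2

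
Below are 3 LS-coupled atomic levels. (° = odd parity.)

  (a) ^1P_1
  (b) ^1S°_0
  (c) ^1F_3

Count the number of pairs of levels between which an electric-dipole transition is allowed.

(a)–(b): allowed.
(a)–(c): forbidden (parity, ΔL, ΔJ).
(b)–(c): forbidden (ΔL, ΔJ).
Allowed pairs: 1 of 3.

1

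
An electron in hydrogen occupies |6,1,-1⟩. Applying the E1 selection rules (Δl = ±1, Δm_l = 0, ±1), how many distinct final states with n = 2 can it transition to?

1

E1 requires Δl = ±1, so l_f ∈ {0, 2}; with 0 ≤ l_f ≤ n_f−1 = 1, the allowed l_f values are {0}.
For l_f = 0: m_f ∈ {m_i−1, m_i, m_i+1} ∩ [−0, 0] = {0} → 1 state.
Total: 1.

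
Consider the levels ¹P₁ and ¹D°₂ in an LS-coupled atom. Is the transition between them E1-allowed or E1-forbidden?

allowed

ΔL = 0, ±1 (not L=0↔0): L: 1 → 2, ΔL = +1 — satisfied.
ΔJ = 0, ±1 (not J=0↔0): J: 1 → 2, ΔJ = +1 — satisfied.
Parity must change: even → odd — satisfied.
ΔS = 0: S: 0 → 0 — satisfied.
All four E1 rules are satisfied.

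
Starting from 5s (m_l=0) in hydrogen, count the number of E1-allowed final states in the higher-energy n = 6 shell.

3

E1 requires Δl = ±1, so l_f ∈ {-1, 1}; with 0 ≤ l_f ≤ n_f−1 = 5, the allowed l_f values are {1}.
For l_f = 1: m_f ∈ {m_i−1, m_i, m_i+1} ∩ [−1, 1] = {-1, 0, 1} → 3 states.
Total: 3.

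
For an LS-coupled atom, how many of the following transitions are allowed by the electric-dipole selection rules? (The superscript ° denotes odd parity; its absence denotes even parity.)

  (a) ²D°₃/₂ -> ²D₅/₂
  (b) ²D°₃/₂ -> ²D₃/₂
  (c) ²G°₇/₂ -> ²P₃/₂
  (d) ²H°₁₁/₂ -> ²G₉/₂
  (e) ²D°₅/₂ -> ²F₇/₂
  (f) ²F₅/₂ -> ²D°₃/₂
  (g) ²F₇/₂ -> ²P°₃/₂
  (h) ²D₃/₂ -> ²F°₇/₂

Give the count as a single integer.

5

(a) allowed
(b) allowed
(c) forbidden (ΔL, ΔJ fail)
(d) allowed
(e) allowed
(f) allowed
(g) forbidden (ΔL, ΔJ fail)
(h) forbidden (ΔJ fails)
Total allowed: 5 of 8.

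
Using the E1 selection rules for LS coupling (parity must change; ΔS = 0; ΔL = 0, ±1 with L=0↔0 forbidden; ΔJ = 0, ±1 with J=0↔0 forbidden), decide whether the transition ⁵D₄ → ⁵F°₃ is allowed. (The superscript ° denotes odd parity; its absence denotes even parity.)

Initial level: S=2, L=2, J=4, parity even. Final level: S=2, L=3, J=3, parity odd.
Parity must change: even → odd — ok.
ΔS = 0: S: 2 → 2 — ok.
ΔL = 0, ±1 (not L=0↔0): L: 2 → 3, ΔL = +1 — ok.
ΔJ = 0, ±1 (not J=0↔0): J: 4 → 3, ΔJ = -1 — ok.
All four E1 rules are satisfied.

allowed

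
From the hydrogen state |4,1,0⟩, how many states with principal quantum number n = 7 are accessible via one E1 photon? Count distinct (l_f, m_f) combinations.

4

E1 requires Δl = ±1, so l_f ∈ {0, 2}; with 0 ≤ l_f ≤ n_f−1 = 6, the allowed l_f values are {0, 2}.
For l_f = 0: m_f ∈ {m_i−1, m_i, m_i+1} ∩ [−0, 0] = {0} → 1 state.
For l_f = 2: m_f ∈ {m_i−1, m_i, m_i+1} ∩ [−2, 2] = {-1, 0, 1} → 3 states.
Total: 4.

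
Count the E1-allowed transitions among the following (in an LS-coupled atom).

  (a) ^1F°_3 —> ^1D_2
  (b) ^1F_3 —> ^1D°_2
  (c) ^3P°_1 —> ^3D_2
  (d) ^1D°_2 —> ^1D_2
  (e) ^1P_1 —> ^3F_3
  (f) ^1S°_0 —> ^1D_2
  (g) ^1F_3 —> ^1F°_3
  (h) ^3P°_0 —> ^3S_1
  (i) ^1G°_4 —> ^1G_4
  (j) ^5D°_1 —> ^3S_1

7

(a) allowed
(b) allowed
(c) allowed
(d) allowed
(e) forbidden (parity, ΔS, ΔL, ΔJ fail)
(f) forbidden (ΔL, ΔJ fail)
(g) allowed
(h) allowed
(i) allowed
(j) forbidden (ΔS, ΔL fail)
Total allowed: 7 of 10.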